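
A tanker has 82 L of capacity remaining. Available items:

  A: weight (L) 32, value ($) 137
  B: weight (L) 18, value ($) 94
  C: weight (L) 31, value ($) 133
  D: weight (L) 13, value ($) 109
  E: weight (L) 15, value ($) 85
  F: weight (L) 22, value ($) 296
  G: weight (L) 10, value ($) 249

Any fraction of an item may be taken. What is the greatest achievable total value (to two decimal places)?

Sort by value per unit weight and fill in that order.
Order: G (249/10=24.90) > F (296/22=13.45) > D (109/13=8.38) > E (85/15=5.67) > B (94/18=5.22) > C (133/31=4.29) > A (137/32=4.28)
Fill: take G (10 @ 249) → take F (22 @ 296) → take D (13 @ 109) → take E (15 @ 85) → take B (18 @ 94) → take 4/31 of C → 17.16; 82/82 used.
Total value = 850.16

850.16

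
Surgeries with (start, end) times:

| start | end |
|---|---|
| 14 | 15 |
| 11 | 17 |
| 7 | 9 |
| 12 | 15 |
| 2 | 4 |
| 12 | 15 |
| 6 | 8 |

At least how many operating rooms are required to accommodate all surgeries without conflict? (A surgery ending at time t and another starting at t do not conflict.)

4

Count concurrent intervals with a sweep; the peak is the room count.
starts: [2, 6, 7, 11, 12, 12, 14]
ends:   [4, 8, 9, 15, 15, 15, 17]
s2→1 e4→0 s6→1 s7→2 e8→1 e9→0 s11→1 s12→2 s12→3 s14→4  — peak 4.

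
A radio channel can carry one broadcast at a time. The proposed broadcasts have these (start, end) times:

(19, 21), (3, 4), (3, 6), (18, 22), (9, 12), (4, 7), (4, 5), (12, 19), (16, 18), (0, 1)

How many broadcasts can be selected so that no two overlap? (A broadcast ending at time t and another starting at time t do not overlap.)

Sort by end time and greedily take each interval whose start is ≥ the last chosen end.
Sorted by end: (0,1)  (3,4)  (4,5)  (3,6)  (4,7)  (9,12)  (16,18)  (12,19)  (19,21)  (18,22)
take (0,1); take (3,4); take (4,5); skip (3,6); skip (4,7); take (9,12); take (16,18); take (19,21).
Selected 6 broadcasts.

6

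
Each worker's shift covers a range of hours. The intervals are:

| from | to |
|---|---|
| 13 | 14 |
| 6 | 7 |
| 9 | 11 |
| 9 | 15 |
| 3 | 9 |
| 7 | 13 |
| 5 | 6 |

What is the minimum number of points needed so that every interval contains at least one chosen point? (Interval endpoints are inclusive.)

By right end: [5,6]  [6,7]  [3,9]  [9,11]  [7,13]  [13,14]  [9,15]
[5,6] uncovered → point at 6; [9,11] uncovered → point at 11; [13,14] uncovered → point at 14.
Points: 6, 11, 14 (3 total).

3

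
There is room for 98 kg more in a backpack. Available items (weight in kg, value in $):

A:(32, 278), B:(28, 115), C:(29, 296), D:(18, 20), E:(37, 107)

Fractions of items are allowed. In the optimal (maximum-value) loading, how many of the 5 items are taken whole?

3

Order: C (296/29=10.21) > A (278/32=8.69) > B (115/28=4.11) > E (107/37=2.89) > D (20/18=1.11)
Fill: take C (29 @ 296) → take A (32 @ 278) → take B (28 @ 115) → take 9/37 of E → 26.03; 98/98 used.
3 item(s) taken whole; one partial (take 9/37 of E).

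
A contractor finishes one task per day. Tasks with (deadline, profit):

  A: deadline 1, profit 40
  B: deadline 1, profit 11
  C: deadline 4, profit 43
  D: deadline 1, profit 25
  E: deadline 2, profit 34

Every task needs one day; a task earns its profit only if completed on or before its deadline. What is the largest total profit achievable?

Take jobs in profit order; each goes to the latest open slot no later than its deadline.
Profit order: C=43 A=40 E=34 D=25 B=11
Assign: C→slot 4, A→slot 1, E→slot 2, D skipped, B skipped.
Slots: [1:A] [2:E] [4:C]
Profit = 40 + 34 + 43 = 117

117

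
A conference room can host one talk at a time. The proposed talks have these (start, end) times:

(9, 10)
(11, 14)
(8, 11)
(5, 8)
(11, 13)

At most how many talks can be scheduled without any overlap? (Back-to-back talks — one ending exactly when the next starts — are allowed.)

By end time: (5,8), (9,10), (8,11), (11,13), (11,14).
Pick (5,8); next start ≥ 8 → (9,10); next start ≥ 10 → (11,13).
Selected 3 talks.

3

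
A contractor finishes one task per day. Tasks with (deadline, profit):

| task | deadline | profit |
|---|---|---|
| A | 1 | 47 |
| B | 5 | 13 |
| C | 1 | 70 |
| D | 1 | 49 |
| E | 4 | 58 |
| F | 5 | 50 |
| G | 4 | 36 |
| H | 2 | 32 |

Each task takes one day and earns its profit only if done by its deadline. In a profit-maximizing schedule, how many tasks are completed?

5

Take jobs in profit order; each goes to the latest open slot no later than its deadline.
By profit: C(d1,70), E(d4,58), F(d5,50), D(d1,49), A(d1,47), G(d4,36), H(d2,32), B(d5,13)
C→slot 1; E→slot 4; F→slot 5; D skipped; A skipped; G→slot 3; H→slot 2; B skipped.
5 of 8 scheduled.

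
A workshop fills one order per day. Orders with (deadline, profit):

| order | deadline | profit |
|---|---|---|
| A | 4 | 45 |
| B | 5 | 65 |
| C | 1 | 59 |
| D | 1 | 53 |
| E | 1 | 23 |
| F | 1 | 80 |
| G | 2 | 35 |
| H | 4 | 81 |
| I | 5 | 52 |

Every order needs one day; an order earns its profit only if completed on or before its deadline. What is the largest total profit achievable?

323

Sort by profit descending; place each in the latest free slot ≤ its deadline.
Profit order: H=81 F=80 B=65 C=59 D=53 I=52 A=45 G=35 E=23
Assign: H→slot 4, F→slot 1, B→slot 5, C skipped, D skipped, I→slot 3, A→slot 2, G skipped, E skipped.
Slots: [1:F] [2:A] [3:I] [4:H] [5:B]
Profit = 80 + 45 + 52 + 81 + 65 = 323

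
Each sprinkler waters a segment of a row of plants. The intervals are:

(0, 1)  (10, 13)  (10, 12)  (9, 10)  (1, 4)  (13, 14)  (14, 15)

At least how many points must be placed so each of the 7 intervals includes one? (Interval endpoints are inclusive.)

By right end: [0,1]  [1,4]  [9,10]  [10,12]  [10,13]  [13,14]  [14,15]
[0,1] uncovered → point at 1; [9,10] uncovered → point at 10; [13,14] uncovered → point at 14.
Points: 1, 10, 14 (3 total).

3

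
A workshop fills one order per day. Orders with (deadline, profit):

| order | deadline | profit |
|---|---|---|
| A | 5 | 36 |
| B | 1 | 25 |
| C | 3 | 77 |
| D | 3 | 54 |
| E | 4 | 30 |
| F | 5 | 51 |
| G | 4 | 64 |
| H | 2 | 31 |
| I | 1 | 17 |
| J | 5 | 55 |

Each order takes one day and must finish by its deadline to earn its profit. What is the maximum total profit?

301

Take jobs in profit order; each goes to the latest open slot no later than its deadline.
Profit order: C=77 G=64 J=55 D=54 F=51 A=36 H=31 E=30 B=25 I=17
Assign: C→slot 3, G→slot 4, J→slot 5, D→slot 2, F→slot 1, A skipped, H skipped, E skipped, B skipped, I skipped.
Slots: [1:F] [2:D] [3:C] [4:G] [5:J]
Profit = 51 + 54 + 77 + 64 + 55 = 301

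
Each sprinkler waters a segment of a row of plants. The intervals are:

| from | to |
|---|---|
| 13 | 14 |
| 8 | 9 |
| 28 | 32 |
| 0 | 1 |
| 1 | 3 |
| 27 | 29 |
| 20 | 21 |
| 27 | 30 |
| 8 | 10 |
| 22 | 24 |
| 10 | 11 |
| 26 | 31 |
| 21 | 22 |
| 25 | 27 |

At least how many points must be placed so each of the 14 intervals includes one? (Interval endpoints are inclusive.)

8

Sort by right endpoint; whenever an interval is uncovered, place a point at its right end.
Sorted: [0,1] [1,3] [8,9] [8,10] [10,11] [13,14] [20,21] [21,22] [22,24] [25,27] [27,29] [27,30] [26,31] [28,32]
{[0,1],[1,3]} hit by 1; {[8,9],[8,10]} hit by 9; {[10,11]} hit by 11; {[13,14]} hit by 14; {[20,21],[21,22]} hit by 21; {[22,24]} hit by 24; {[25,27],[27,29],[27,30],[26,31]} hit by 27; {[28,32]} hit by 32.
Points: 1, 9, 11, 14, 21, 24, 27, 32 (8 total).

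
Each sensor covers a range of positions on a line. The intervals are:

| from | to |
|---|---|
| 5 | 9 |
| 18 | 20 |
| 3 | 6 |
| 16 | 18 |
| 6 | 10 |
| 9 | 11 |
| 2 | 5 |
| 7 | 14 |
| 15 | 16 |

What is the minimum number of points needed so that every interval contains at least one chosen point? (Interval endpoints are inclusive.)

Process intervals by earliest right end; each time one isn't hit yet, stab at its right endpoint.
By right end: [2,5]  [3,6]  [5,9]  [6,10]  [9,11]  [7,14]  [15,16]  [16,18]  [18,20]
[2,5] uncovered → point at 5; [6,10] uncovered → point at 10; [15,16] uncovered → point at 16; [18,20] uncovered → point at 20.
Points: 5, 10, 16, 20 (4 total).

4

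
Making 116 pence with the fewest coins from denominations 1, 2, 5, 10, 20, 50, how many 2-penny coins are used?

116 − 2×50→16 − 1×10→6 − 1×5→1 − 1×1→0
Count of 2: 0

0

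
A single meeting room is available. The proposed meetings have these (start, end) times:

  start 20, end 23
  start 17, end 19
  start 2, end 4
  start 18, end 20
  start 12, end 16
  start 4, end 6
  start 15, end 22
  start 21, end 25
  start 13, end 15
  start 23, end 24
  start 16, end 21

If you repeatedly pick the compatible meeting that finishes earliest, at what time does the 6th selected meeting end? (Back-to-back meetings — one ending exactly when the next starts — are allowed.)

Sort by end time and greedily take each interval whose start is ≥ the last chosen end.
Sorted by end: (2,4)  (4,6)  (13,15)  (12,16)  (17,19)  (18,20)  (16,21)  (15,22)  (20,23)  (23,24)  (21,25)
take (2,4); take (4,6); take (13,15); skip (12,16); take (17,19); skip (15,22); take (20,23); take (23,24).
Selected: (2,4) (4,6) (13,15) (17,19) (20,23) (23,24)

24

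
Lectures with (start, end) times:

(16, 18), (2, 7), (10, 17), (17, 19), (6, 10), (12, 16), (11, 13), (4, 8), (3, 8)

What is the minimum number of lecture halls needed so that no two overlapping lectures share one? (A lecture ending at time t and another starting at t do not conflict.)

Count concurrent intervals with a sweep; the peak is the room count.
Events (time:±→running): 2:+→1 3:+→2 4:+→3 6:+→4 … peak 4.

4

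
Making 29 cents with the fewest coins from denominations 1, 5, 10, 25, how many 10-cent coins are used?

0

Greedy: take as many of the largest coin as possible, then repeat with the remainder.
29 = 1×25 + 4×1
Count of 10: 0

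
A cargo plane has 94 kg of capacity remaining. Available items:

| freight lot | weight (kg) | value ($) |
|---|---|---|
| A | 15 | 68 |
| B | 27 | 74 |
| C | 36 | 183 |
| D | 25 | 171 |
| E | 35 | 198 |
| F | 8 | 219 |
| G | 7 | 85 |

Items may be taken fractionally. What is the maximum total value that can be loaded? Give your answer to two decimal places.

Order: F (219/8=27.38) > G (85/7=12.14) > D (171/25=6.84) > E (198/35=5.66) > C (183/36=5.08) > A (68/15=4.53) > B (74/27=2.74)
Fill: take F (8 @ 219) → take G (7 @ 85) → take D (25 @ 171) → take E (35 @ 198) → take 19/36 of C → 96.58; 94/94 used.
Total value = 769.58

769.58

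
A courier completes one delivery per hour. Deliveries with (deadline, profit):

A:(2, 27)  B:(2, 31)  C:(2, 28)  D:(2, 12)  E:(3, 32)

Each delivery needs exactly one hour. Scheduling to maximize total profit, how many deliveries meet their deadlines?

3

Sort by profit descending; place each in the latest free slot ≤ its deadline.
Profit order: E=32 B=31 C=28 A=27 D=12
Assign: E→slot 3, B→slot 2, C→slot 1, A skipped, D skipped.
Slots: [1:C] [2:B] [3:E]
3 of 5 scheduled.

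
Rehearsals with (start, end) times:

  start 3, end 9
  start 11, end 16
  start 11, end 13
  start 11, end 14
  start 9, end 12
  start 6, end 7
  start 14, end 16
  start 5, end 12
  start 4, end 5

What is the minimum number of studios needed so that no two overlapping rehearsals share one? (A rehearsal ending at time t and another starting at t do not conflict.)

Count concurrent intervals with a sweep; the peak is the room count.
Events (time:±→running): 3:+→1 4:+→2 5:-→1 5:+→2 6:+→3 7:-→2 9:-→1 9:+→2 11:+→3 11:+→4 11:+→5 … peak 5.

5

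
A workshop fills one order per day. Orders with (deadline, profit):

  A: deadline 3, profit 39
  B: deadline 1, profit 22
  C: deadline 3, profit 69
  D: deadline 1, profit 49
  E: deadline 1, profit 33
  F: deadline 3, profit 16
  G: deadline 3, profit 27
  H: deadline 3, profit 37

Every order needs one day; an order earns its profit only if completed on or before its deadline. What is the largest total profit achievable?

By profit: C(d3,69), D(d1,49), A(d3,39), H(d3,37), E(d1,33), G(d3,27), B(d1,22), F(d3,16)
C→slot 3; D→slot 1; A→slot 2; H skipped; E skipped; G skipped; B skipped; F skipped.
Profit = 49 + 39 + 69 = 157

157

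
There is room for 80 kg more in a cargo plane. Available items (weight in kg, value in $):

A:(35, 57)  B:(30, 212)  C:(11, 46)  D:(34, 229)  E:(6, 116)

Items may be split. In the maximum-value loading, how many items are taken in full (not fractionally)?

Greedy by value/weight ratio, highest first.
Ratios (sorted): E 19.33, B 7.07, D 6.74, C 4.18, A 1.63
take E (6 @ 116); take B (30 @ 212); take D (34 @ 229); take 10/11 of C → 41.82. Capacity used 80/80.
3 item(s) taken whole; one partial (take 10/11 of C).

3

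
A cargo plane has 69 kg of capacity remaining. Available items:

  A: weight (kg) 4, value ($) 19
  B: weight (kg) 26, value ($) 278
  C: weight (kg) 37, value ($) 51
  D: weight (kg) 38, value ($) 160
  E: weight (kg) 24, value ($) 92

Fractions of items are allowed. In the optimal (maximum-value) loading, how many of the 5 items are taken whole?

Greedy by value/weight ratio, highest first.
Ratios (sorted): B 10.69, A 4.75, D 4.21, E 3.83, C 1.38
take B (26 @ 278); take A (4 @ 19); take D (38 @ 160); take 1/24 of E → 3.83. Capacity used 69/69.
3 item(s) taken whole; one partial (take 1/24 of E).

3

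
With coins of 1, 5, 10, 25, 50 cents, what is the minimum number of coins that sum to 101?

3

101 = 2×50 + 1×1
Total coins = 2 + 1 = 3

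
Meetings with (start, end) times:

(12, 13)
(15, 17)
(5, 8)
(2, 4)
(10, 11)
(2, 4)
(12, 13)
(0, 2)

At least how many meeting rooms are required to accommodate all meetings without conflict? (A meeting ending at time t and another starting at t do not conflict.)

Count concurrent intervals with a sweep; the peak is the room count.
starts: [0, 2, 2, 5, 10, 12, 12, 15]
ends:   [2, 4, 4, 8, 11, 13, 13, 17]
s0→1 e2→0 s2→1 s2→2  — peak 2.

2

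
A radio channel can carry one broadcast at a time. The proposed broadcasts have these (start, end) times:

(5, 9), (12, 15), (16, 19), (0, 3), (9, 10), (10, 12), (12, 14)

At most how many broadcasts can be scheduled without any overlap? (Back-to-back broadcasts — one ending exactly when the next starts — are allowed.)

6

Greedy by earliest finish: after sorting by end time, pick each interval compatible with the last pick.
By end time: (0,3), (5,9), (9,10), (10,12), (12,14), (12,15), (16,19).
Pick (0,3); next start ≥ 3 → (5,9); next start ≥ 9 → (9,10); next start ≥ 10 → (10,12); next start ≥ 12 → (12,14); next start ≥ 14 → (16,19).
Selected 6 broadcasts.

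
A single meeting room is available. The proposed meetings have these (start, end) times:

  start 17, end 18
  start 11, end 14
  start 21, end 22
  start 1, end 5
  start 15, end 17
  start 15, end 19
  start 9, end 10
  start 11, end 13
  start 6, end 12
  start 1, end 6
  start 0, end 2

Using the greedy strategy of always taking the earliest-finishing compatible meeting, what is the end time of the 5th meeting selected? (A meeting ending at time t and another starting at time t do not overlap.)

18

Order by finish time; keep every interval that doesn't clash with the previous kept one.
Sorted by end: (0,2)  (1,5)  (1,6)  (9,10)  (6,12)  (11,13)  (11,14)  (15,17)  (17,18)  (15,19)  (21,22)
take (0,2); take (9,10); take (11,13); skip (11,14); take (15,17); take (17,18); take (21,22).
Selected: (0,2) (9,10) (11,13) (15,17) (17,18) (21,22)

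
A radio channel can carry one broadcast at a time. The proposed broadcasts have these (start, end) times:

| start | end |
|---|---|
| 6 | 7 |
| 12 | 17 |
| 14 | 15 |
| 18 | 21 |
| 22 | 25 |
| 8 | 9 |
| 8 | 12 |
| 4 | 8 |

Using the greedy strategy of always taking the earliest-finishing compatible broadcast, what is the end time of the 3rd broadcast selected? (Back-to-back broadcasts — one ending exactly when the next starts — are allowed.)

Order by finish time; keep every interval that doesn't clash with the previous kept one.
Sorted by end: (6,7)  (4,8)  (8,9)  (8,12)  (14,15)  (12,17)  (18,21)  (22,25)
take (6,7); take (8,9); take (14,15); take (18,21); take (22,25).
Selected: (6,7) (8,9) (14,15) (18,21) (22,25)

15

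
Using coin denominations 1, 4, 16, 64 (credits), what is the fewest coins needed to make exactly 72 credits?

3

72 = 1×64 + 2×4
Total coins = 1 + 2 = 3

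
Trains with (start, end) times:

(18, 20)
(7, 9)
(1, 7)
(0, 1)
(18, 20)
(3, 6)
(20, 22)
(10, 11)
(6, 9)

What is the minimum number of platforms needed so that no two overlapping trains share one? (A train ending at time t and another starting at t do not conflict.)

The answer is the maximum number of intervals overlapping at any instant.
starts: [0, 1, 3, 6, 7, 10, 18, 18, 20]
ends:   [1, 6, 7, 9, 9, 11, 20, 20, 22]
s0→1 e1→0 s1→1 s3→2  — peak 2.

2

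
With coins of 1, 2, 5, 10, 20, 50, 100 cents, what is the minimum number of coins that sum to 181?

5

181 − 1×100→81 − 1×50→31 − 1×20→11 − 1×10→1 − 1×1→0
Total coins = 1 + 1 + 1 + 1 + 1 = 5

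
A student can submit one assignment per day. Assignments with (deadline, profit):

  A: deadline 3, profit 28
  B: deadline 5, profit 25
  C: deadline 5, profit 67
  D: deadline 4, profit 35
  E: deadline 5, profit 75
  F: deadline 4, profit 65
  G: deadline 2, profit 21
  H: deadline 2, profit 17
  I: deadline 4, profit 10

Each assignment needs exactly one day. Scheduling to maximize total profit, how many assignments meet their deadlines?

Sort by profit descending; place each in the latest free slot ≤ its deadline.
Profit order: E=75 C=67 F=65 D=35 A=28 B=25 G=21 H=17 I=10
Assign: E→slot 5, C→slot 4, F→slot 3, D→slot 2, A→slot 1, B skipped, G skipped, H skipped, I skipped.
Slots: [1:A] [2:D] [3:F] [4:C] [5:E]
5 of 9 scheduled.

5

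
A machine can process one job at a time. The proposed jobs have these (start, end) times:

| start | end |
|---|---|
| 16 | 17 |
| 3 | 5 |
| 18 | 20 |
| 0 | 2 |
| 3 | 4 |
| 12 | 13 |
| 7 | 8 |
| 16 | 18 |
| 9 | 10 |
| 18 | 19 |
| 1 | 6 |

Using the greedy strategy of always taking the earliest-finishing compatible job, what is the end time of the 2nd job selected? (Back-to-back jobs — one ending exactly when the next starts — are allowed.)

Order by finish time; keep every interval that doesn't clash with the previous kept one.
By end time: (0,2), (3,4), (3,5), (1,6), (7,8), (9,10), (12,13), (16,17), (16,18), (18,19), (18,20).
Pick (0,2); next start ≥ 2 → (3,4); next start ≥ 4 → (7,8); next start ≥ 8 → (9,10); next start ≥ 10 → (12,13); next start ≥ 13 → (16,17); next start ≥ 17 → (18,19).
Selected: (0,2) (3,4) (7,8) (9,10) (12,13) (16,17) (18,19)

4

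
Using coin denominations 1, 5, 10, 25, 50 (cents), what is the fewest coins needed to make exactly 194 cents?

194 − 3×50→44 − 1×25→19 − 1×10→9 − 1×5→4 − 4×1→0
Total coins = 3 + 1 + 1 + 1 + 4 = 10

10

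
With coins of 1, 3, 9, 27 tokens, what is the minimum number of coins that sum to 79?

Use the largest denomination that fits, subtract, and repeat.
79 − 2×27→25 − 2×9→7 − 2×3→1 − 1×1→0
Total coins = 2 + 2 + 2 + 1 = 7

7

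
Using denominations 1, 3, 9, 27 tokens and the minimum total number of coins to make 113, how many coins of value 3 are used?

Greedy: take as many of the largest coin as possible, then repeat with the remainder.
113 − 4×27→5 − 1×3→2 − 2×1→0
Count of 3: 1

1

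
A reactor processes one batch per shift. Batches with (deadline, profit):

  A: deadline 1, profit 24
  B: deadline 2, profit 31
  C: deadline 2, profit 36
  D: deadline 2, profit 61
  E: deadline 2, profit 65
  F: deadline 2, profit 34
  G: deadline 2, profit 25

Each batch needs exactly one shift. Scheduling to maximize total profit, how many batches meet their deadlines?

2

Sort by profit descending; place each in the latest free slot ≤ its deadline.
Profit order: E=65 D=61 C=36 F=34 B=31 G=25 A=24
Assign: E→slot 2, D→slot 1, C skipped, F skipped, B skipped, G skipped, A skipped.
Slots: [1:D] [2:E]
2 of 7 scheduled.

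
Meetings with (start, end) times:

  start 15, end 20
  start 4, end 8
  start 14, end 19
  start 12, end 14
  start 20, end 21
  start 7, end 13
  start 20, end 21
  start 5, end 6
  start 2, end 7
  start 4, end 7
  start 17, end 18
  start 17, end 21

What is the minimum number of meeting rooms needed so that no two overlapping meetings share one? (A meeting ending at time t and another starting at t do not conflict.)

4

Count concurrent intervals with a sweep; the peak is the room count.
starts: [2, 4, 4, 5, 7, 12, 14, 15, 17, 17, 20, 20]
ends:   [6, 7, 7, 8, 13, 14, 18, 19, 20, 21, 21, 21]
s2→1 s4→2 s4→3 s5→4  — peak 4.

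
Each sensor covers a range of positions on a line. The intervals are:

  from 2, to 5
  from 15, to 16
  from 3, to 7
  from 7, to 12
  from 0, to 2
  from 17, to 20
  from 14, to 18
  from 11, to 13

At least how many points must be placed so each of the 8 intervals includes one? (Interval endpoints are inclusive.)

Sort by right endpoint; whenever an interval is uncovered, place a point at its right end.
Sorted: [0,2] [2,5] [3,7] [7,12] [11,13] [15,16] [14,18] [17,20]
{[0,2],[2,5]} hit by 2; {[3,7],[7,12]} hit by 7; {[11,13]} hit by 13; {[15,16],[14,18]} hit by 16; {[17,20]} hit by 20.
Points: 2, 7, 13, 16, 20 (5 total).

5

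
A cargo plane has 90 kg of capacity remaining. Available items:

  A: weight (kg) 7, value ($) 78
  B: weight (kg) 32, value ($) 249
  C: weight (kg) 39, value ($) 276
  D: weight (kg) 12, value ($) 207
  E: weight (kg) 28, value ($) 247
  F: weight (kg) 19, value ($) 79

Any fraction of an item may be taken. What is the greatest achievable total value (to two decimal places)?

Sort by value per unit weight and fill in that order.
Order: D (207/12=17.25) > A (78/7=11.14) > E (247/28=8.82) > B (249/32=7.78) > C (276/39=7.08) > F (79/19=4.16)
Fill: take D (12 @ 207) → take A (7 @ 78) → take E (28 @ 247) → take B (32 @ 249) → take 11/39 of C → 77.85; 90/90 used.
Total value = 858.85

858.85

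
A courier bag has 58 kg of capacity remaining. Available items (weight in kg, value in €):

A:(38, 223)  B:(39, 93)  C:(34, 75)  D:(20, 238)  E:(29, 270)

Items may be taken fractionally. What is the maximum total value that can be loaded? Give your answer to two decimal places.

560.82

Greedy by value/weight ratio, highest first.
Ratios (sorted): D 11.90, E 9.31, A 5.87, B 2.38, C 2.21
take D (20 @ 238); take E (29 @ 270); take 9/38 of A → 52.82. Capacity used 58/58.
Total value = 560.82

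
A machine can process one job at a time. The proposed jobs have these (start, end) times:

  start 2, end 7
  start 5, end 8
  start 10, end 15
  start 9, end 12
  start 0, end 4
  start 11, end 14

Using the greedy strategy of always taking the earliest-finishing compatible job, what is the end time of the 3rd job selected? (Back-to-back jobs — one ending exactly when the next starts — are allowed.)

Order by finish time; keep every interval that doesn't clash with the previous kept one.
By end time: (0,4), (2,7), (5,8), (9,12), (11,14), (10,15).
Pick (0,4); next start ≥ 4 → (5,8); next start ≥ 8 → (9,12).
Selected: (0,4) (5,8) (9,12)

12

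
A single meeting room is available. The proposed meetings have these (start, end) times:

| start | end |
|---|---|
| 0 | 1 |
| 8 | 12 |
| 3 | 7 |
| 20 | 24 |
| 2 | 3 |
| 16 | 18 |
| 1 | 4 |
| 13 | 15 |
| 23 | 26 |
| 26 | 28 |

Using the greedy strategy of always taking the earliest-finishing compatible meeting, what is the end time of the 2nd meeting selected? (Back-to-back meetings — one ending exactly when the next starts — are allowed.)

3

By end time: (0,1), (2,3), (1,4), (3,7), (8,12), (13,15), (16,18), (20,24), (23,26), (26,28).
Pick (0,1); next start ≥ 1 → (2,3); next start ≥ 3 → (3,7); next start ≥ 7 → (8,12); next start ≥ 12 → (13,15); next start ≥ 15 → (16,18); next start ≥ 18 → (20,24); next start ≥ 24 → (26,28).
Selected: (0,1) (2,3) (3,7) (8,12) (13,15) (16,18) (20,24) (26,28)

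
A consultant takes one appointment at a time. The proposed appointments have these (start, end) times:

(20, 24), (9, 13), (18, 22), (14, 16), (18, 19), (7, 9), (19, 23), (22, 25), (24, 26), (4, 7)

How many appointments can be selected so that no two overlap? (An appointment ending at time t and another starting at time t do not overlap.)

Order by finish time; keep every interval that doesn't clash with the previous kept one.
Sorted by end: (4,7)  (7,9)  (9,13)  (14,16)  (18,19)  (18,22)  (19,23)  (20,24)  (22,25)  (24,26)
take (4,7); take (7,9); take (9,13); take (14,16); take (18,19); take (19,23); skip (20,24); skip (22,25); take (24,26).
Selected 7 appointments.

7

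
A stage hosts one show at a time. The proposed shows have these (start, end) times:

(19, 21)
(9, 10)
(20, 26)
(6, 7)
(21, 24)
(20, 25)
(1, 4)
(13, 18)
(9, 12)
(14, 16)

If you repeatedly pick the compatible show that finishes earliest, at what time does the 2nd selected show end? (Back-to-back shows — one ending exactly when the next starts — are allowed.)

7

By end time: (1,4), (6,7), (9,10), (9,12), (14,16), (13,18), (19,21), (21,24), (20,25), (20,26).
Pick (1,4); next start ≥ 4 → (6,7); next start ≥ 7 → (9,10); next start ≥ 10 → (14,16); next start ≥ 16 → (19,21); next start ≥ 21 → (21,24).
Selected: (1,4) (6,7) (9,10) (14,16) (19,21) (21,24)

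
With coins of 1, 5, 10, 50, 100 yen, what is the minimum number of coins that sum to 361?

Greedy: take as many of the largest coin as possible, then repeat with the remainder.
361 − 3×100→61 − 1×50→11 − 1×10→1 − 1×1→0
Total coins = 3 + 1 + 1 + 1 = 6

6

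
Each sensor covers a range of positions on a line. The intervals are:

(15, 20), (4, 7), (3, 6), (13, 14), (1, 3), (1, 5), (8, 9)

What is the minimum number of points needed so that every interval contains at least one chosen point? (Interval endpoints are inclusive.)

5

Sort by right endpoint; whenever an interval is uncovered, place a point at its right end.
By right end: [1,3]  [1,5]  [3,6]  [4,7]  [8,9]  [13,14]  [15,20]
[1,3] uncovered → point at 3; [4,7] uncovered → point at 7; [8,9] uncovered → point at 9; [13,14] uncovered → point at 14; [15,20] uncovered → point at 20.
Points: 3, 7, 9, 14, 20 (5 total).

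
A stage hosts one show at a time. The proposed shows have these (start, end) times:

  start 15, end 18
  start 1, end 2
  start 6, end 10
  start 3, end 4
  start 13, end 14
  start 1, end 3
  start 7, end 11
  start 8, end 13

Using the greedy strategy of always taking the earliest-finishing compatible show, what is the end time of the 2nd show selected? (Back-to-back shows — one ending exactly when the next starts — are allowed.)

4

By end time: (1,2), (1,3), (3,4), (6,10), (7,11), (8,13), (13,14), (15,18).
Pick (1,2); next start ≥ 2 → (3,4); next start ≥ 4 → (6,10); next start ≥ 10 → (13,14); next start ≥ 14 → (15,18).
Selected: (1,2) (3,4) (6,10) (13,14) (15,18)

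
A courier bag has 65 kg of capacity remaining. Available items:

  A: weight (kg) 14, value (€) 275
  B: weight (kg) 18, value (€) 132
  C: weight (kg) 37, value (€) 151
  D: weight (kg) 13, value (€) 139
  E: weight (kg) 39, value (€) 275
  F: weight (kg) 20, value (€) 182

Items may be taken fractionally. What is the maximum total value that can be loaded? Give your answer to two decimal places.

Sort by value per unit weight and fill in that order.
Ratios (sorted): A 19.64, D 10.69, F 9.10, B 7.33, E 7.05, C 4.08
take A (14 @ 275); take D (13 @ 139); take F (20 @ 182); take B (18 @ 132). Capacity used 65/65.
Total value = 728.00

728.00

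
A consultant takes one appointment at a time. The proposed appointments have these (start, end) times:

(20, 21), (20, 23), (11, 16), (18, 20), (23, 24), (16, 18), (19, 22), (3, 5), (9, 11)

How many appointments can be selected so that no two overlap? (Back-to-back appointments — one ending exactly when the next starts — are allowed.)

7

Sort by end time and greedily take each interval whose start is ≥ the last chosen end.
By end time: (3,5), (9,11), (11,16), (16,18), (18,20), (20,21), (19,22), (20,23), (23,24).
Pick (3,5); next start ≥ 5 → (9,11); next start ≥ 11 → (11,16); next start ≥ 16 → (16,18); next start ≥ 18 → (18,20); next start ≥ 20 → (20,21); next start ≥ 21 → (23,24).
Selected 7 appointments.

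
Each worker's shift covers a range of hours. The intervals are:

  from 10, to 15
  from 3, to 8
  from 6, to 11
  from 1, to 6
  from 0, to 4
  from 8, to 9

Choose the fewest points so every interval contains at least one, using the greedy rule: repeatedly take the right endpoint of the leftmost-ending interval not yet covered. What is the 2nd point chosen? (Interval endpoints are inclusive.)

9

Sort by right endpoint; whenever an interval is uncovered, place a point at its right end.
By right end: [0,4]  [1,6]  [3,8]  [8,9]  [6,11]  [10,15]
[0,4] uncovered → point at 4; [8,9] uncovered → point at 9; [10,15] uncovered → point at 15.
Points: 4, 9, 15 (3 total).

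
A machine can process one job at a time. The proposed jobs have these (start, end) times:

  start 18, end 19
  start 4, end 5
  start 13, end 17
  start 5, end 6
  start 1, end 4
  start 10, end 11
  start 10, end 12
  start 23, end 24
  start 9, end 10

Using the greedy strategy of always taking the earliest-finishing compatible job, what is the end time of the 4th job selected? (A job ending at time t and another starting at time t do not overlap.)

10

Order by finish time; keep every interval that doesn't clash with the previous kept one.
Sorted by end: (1,4)  (4,5)  (5,6)  (9,10)  (10,11)  (10,12)  (13,17)  (18,19)  (23,24)
take (1,4); take (4,5); take (5,6); take (9,10); take (10,11); take (13,17); take (18,19); take (23,24).
Selected: (1,4) (4,5) (5,6) (9,10) (10,11) (13,17) (18,19) (23,24)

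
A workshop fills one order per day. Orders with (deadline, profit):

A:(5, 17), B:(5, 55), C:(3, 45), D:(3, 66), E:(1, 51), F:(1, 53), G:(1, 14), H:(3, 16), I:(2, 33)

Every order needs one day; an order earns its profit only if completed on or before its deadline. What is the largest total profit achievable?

236

Sort by profit descending; place each in the latest free slot ≤ its deadline.
By profit: D(d3,66), B(d5,55), F(d1,53), E(d1,51), C(d3,45), I(d2,33), A(d5,17), H(d3,16), G(d1,14)
D→slot 3; B→slot 5; F→slot 1; E skipped; C→slot 2; I skipped; A→slot 4; H skipped; G skipped.
Profit = 53 + 45 + 66 + 17 + 55 = 236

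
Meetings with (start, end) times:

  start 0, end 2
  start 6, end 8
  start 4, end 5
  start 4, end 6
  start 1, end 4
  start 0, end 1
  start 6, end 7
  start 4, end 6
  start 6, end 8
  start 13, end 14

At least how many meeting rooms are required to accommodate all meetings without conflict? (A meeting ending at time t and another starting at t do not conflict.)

3

Count concurrent intervals with a sweep; the peak is the room count.
Events (time:±→running): 0:+→1 0:+→2 1:-→1 1:+→2 2:-→1 4:-→0 4:+→1 4:+→2 4:+→3 … peak 3.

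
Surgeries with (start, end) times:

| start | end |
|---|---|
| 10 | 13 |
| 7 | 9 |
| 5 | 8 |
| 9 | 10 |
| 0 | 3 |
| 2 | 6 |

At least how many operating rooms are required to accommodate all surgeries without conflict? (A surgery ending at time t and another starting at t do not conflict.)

2

The answer is the maximum number of intervals overlapping at any instant.
starts: [0, 2, 5, 7, 9, 10]
ends:   [3, 6, 8, 9, 10, 13]
s0→1 s2→2  — peak 2.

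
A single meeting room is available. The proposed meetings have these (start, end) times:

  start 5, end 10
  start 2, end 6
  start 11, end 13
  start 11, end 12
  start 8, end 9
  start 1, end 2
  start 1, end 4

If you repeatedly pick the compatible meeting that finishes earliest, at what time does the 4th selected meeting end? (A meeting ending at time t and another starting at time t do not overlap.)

Greedy by earliest finish: after sorting by end time, pick each interval compatible with the last pick.
Sorted by end: (1,2)  (1,4)  (2,6)  (8,9)  (5,10)  (11,12)  (11,13)
take (1,2); take (2,6); take (8,9); take (11,12).
Selected: (1,2) (2,6) (8,9) (11,12)

12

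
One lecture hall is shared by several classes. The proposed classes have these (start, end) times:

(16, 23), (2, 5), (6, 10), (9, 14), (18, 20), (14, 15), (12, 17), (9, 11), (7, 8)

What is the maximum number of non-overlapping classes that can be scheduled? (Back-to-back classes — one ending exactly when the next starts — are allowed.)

Sorted by end: (2,5)  (7,8)  (6,10)  (9,11)  (9,14)  (14,15)  (12,17)  (18,20)  (16,23)
take (2,5); take (7,8); take (9,11); take (14,15); take (18,20); skip (16,23).
Selected 5 classes.

5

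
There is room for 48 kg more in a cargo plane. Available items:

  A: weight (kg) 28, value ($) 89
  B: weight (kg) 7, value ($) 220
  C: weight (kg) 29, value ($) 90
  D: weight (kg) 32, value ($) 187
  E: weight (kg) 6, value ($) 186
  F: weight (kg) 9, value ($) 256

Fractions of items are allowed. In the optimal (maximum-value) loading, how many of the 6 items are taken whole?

3

Ratios (sorted): B 31.43, E 31.00, F 28.44, D 5.84, A 3.18, C 3.10
take B (7 @ 220); take E (6 @ 186); take F (9 @ 256); take 26/32 of D → 151.94. Capacity used 48/48.
3 item(s) taken whole; one partial (take 26/32 of D).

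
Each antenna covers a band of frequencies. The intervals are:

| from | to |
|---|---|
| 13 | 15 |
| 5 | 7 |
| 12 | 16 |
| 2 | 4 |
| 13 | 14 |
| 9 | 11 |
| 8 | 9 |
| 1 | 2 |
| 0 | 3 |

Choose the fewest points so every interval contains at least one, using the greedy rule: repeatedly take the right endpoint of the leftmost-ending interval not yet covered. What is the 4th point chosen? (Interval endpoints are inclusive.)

Sort by right endpoint; whenever an interval is uncovered, place a point at its right end.
By right end: [1,2]  [0,3]  [2,4]  [5,7]  [8,9]  [9,11]  [13,14]  [13,15]  [12,16]
[1,2] uncovered → point at 2; [5,7] uncovered → point at 7; [8,9] uncovered → point at 9; [13,14] uncovered → point at 14.
Points: 2, 7, 9, 14 (4 total).

14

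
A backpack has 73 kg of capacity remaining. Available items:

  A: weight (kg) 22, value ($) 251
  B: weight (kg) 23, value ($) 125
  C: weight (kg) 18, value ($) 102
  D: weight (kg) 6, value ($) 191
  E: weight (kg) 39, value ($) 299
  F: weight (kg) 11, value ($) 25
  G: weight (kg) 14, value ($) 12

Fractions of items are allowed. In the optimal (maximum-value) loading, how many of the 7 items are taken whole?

3

Greedy by value/weight ratio, highest first.
Order: D (191/6=31.83) > A (251/22=11.41) > E (299/39=7.67) > C (102/18=5.67) > B (125/23=5.43) > F (25/11=2.27) > G (12/14=0.86)
Fill: take D (6 @ 191) → take A (22 @ 251) → take E (39 @ 299) → take 6/18 of C → 34.00; 73/73 used.
3 item(s) taken whole; one partial (take 6/18 of C).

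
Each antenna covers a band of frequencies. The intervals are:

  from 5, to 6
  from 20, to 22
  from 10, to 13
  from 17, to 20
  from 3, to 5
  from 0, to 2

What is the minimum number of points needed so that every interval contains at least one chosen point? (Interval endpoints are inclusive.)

Sorted: [0,2] [3,5] [5,6] [10,13] [17,20] [20,22]
{[0,2]} hit by 2; {[3,5],[5,6]} hit by 5; {[10,13]} hit by 13; {[17,20],[20,22]} hit by 20.
Points: 2, 5, 13, 20 (4 total).

4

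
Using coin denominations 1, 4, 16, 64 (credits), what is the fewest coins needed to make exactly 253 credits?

10

253 − 3×64→61 − 3×16→13 − 3×4→1 − 1×1→0
Total coins = 3 + 3 + 3 + 1 = 10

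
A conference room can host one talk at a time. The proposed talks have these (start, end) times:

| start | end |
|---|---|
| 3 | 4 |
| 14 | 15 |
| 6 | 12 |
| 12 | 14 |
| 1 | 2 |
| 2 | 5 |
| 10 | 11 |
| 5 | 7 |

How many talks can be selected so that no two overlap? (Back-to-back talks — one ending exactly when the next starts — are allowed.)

6

Sort by end time and greedily take each interval whose start is ≥ the last chosen end.
By end time: (1,2), (3,4), (2,5), (5,7), (10,11), (6,12), (12,14), (14,15).
Pick (1,2); next start ≥ 2 → (3,4); next start ≥ 4 → (5,7); next start ≥ 7 → (10,11); next start ≥ 11 → (12,14); next start ≥ 14 → (14,15).
Selected 6 talks.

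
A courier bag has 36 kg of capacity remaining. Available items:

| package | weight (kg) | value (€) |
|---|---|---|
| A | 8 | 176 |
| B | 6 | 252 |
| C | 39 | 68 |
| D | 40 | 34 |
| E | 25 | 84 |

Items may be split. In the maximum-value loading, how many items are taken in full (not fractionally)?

Sort by value per unit weight and fill in that order.
Ratios (sorted): B 42.00, A 22.00, E 3.36, C 1.74, D 0.85
take B (6 @ 252); take A (8 @ 176); take 22/25 of E → 73.92. Capacity used 36/36.
2 item(s) taken whole; one partial (take 22/25 of E).

2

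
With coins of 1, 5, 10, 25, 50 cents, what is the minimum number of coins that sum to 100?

2

100 − 2×50→0
Total coins = 2 = 2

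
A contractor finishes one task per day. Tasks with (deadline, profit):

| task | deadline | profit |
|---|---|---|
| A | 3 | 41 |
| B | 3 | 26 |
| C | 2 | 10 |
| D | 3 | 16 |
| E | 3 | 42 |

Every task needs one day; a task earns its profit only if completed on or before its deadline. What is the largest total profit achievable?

Profit order: E=42 A=41 B=26 D=16 C=10
Assign: E→slot 3, A→slot 2, B→slot 1, D skipped, C skipped.
Slots: [1:B] [2:A] [3:E]
Profit = 26 + 41 + 42 = 109

109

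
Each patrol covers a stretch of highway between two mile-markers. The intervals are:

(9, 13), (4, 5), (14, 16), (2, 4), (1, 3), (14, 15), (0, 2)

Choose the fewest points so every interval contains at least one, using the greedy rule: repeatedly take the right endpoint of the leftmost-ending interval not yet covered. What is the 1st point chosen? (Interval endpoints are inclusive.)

2

Sort by right endpoint; whenever an interval is uncovered, place a point at its right end.
By right end: [0,2]  [1,3]  [2,4]  [4,5]  [9,13]  [14,15]  [14,16]
[0,2] uncovered → point at 2; [4,5] uncovered → point at 5; [9,13] uncovered → point at 13; [14,15] uncovered → point at 15.
Points: 2, 5, 13, 15 (4 total).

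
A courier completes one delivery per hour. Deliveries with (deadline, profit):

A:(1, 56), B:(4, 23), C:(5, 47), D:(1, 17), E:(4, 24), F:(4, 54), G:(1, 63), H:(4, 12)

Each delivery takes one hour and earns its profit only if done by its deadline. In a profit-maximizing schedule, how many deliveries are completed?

5

Profit order: G=63 A=56 F=54 C=47 E=24 B=23 D=17 H=12
Assign: G→slot 1, A skipped, F→slot 4, C→slot 5, E→slot 3, B→slot 2, D skipped, H skipped.
Slots: [1:G] [2:B] [3:E] [4:F] [5:C]
5 of 8 scheduled.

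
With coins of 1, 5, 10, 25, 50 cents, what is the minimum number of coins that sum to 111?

4

111 = 2×50 + 1×10 + 1×1
Total coins = 2 + 1 + 1 = 4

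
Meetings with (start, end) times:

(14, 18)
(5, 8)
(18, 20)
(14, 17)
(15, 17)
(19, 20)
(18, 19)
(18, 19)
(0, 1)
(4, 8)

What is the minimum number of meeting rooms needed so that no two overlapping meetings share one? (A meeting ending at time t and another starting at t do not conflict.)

3

The answer is the maximum number of intervals overlapping at any instant.
Events (time:±→running): 0:+→1 1:-→0 4:+→1 5:+→2 8:-→1 8:-→0 14:+→1 14:+→2 15:+→3 … peak 3.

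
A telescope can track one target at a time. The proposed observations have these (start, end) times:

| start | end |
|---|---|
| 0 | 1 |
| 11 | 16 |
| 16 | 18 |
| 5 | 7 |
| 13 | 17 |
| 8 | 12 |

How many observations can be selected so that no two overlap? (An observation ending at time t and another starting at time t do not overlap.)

4

Sorted by end: (0,1)  (5,7)  (8,12)  (11,16)  (13,17)  (16,18)
take (0,1); take (5,7); take (8,12); skip (11,16); take (13,17).
Selected 4 observations.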